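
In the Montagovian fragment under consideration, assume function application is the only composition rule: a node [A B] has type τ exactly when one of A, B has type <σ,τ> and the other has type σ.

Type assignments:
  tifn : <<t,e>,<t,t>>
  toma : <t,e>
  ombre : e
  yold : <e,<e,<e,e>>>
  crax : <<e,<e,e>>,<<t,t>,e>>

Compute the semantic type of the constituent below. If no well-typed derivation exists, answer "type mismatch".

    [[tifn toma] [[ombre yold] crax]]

e

[tifn toma]: functor tifn : <<t,e>,<t,t>>, argument toma : <t,e>; result <t,t>.
[ombre yold]: functor yold : <e,<e,<e,e>>>, argument ombre : e; result <e,<e,e>>.
[[ombre yold] crax]: functor crax : <<e,<e,e>>,<<t,t>,e>>, argument [ombre yold] : <e,<e,e>>; result <<t,t>,e>.
[[tifn toma] [[ombre yold] crax]]: functor [[ombre yold] crax] : <<t,t>,e>, argument [tifn toma] : <t,t>; result e.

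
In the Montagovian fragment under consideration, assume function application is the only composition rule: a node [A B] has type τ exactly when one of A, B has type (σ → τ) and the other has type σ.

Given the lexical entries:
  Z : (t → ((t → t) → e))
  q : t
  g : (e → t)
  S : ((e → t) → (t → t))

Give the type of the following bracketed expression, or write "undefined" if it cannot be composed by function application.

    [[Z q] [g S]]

e

[Z q]: Z is (t → ((t → t) → e)), q is t; result ((t → t) → e).
[g S]: S is ((e → t) → (t → t)), g is (e → t); result (t → t).
[[Z q] [g S]]: [Z q] is ((t → t) → e), [g S] is (t → t); result e.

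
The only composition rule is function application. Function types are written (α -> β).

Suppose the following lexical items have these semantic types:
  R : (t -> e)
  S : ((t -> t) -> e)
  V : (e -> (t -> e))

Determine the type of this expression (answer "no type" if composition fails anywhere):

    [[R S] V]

no type

[R S]: (t -> e) with ((t -> t) -> e) — neither is a function whose domain matches the other; composition fails here.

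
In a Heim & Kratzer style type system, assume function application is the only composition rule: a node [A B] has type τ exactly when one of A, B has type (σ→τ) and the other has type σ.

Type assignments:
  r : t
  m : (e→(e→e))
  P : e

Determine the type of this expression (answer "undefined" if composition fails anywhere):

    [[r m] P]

undefined

[r m]: t with (e→(e→e)) — neither is a function whose domain matches the other; composition fails here.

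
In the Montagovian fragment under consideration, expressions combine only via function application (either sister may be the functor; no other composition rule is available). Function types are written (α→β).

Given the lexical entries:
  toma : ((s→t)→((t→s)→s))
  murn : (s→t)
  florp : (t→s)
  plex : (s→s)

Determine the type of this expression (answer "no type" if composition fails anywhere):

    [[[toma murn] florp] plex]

[toma murn]: functor toma : ((s→t)→((t→s)→s)), argument murn : (s→t); result ((t→s)→s).
[[toma murn] florp]: functor [toma murn] : ((t→s)→s), argument florp : (t→s); result s.
[[[toma murn] florp] plex]: functor plex : (s→s), argument [[toma murn] florp] : s; result s.

s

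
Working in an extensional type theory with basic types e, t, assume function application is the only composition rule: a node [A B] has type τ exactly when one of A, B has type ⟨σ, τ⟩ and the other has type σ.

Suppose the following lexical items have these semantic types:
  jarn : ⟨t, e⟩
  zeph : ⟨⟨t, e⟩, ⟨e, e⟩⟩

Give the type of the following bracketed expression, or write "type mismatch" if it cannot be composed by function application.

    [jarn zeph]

[jarn zeph]: functor zeph : ⟨⟨t, e⟩, ⟨e, e⟩⟩, argument jarn : ⟨t, e⟩; result ⟨e, e⟩.

⟨e, e⟩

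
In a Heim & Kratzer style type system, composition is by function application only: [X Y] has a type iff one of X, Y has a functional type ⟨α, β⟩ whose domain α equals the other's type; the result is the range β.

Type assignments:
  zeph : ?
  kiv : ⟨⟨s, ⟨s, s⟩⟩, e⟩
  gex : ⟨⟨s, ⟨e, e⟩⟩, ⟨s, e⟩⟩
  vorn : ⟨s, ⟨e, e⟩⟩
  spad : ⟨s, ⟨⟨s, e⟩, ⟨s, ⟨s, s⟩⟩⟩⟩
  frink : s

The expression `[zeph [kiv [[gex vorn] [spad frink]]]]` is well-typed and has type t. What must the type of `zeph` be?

⟨e, t⟩

At [zeph [kiv [[gex vorn] [spad frink]]]] (required: t): [kiv [[gex vorn] [spad frink]]] is e, which is not a function with range t; hence zeph is the functor — type ⟨e, t⟩.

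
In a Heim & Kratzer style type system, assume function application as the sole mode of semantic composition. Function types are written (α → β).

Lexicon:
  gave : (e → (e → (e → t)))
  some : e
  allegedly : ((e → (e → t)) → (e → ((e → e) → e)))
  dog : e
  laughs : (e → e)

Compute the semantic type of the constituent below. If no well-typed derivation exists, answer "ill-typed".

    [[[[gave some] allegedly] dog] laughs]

[gave some]: functor gave : (e → (e → (e → t))), argument some : e; result (e → (e → t)).
[[gave some] allegedly]: functor allegedly : ((e → (e → t)) → (e → ((e → e) → e))), argument [gave some] : (e → (e → t)); result (e → ((e → e) → e)).
[[[gave some] allegedly] dog]: functor [[gave some] allegedly] : (e → ((e → e) → e)), argument dog : e; result ((e → e) → e).
[[[[gave some] allegedly] dog] laughs]: functor [[[gave some] allegedly] dog] : ((e → e) → e), argument laughs : (e → e); result e.

e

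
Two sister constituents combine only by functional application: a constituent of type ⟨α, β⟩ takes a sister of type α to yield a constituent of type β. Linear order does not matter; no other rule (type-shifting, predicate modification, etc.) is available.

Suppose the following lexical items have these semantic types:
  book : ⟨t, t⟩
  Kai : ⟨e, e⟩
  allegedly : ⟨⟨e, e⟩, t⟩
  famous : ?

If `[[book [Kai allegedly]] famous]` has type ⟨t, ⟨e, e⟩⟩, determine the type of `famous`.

⟨t, ⟨t, ⟨e, e⟩⟩⟩

At [[book [Kai allegedly]] famous] (required: ⟨t, ⟨e, e⟩⟩): [book [Kai allegedly]] is t, which is not a function with range ⟨t, ⟨e, e⟩⟩; hence famous is the functor — type ⟨t, ⟨t, ⟨e, e⟩⟩⟩.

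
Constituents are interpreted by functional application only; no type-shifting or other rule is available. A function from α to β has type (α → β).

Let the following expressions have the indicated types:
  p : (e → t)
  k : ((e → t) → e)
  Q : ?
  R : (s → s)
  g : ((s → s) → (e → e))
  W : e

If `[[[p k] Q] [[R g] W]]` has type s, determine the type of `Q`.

(e → (e → s))

[[[p k] Q] [[R g] W]] must have type s. The sister [[R g] W] has type e; that is not a function onto s, so [[p k] Q] must be the functor, of type (e → s).
[[p k] Q] must have type (e → s). The sister [p k] has type e; that is not a function onto (e → s), so Q must be the functor, of type (e → (e → s)).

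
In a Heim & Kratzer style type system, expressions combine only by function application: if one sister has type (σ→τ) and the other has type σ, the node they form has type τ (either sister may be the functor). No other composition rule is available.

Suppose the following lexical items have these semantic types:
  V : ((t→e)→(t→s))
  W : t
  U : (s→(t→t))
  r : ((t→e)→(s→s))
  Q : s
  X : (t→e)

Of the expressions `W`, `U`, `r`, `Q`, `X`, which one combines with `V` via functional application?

W : t — V needs (t→e); W needs nothing (atomic); neither fits.
U : (s→(t→t)) — V needs (t→e); U needs s; neither fits.
r : ((t→e)→(s→s)) — V needs (t→e); r needs (t→e); neither fits.
Q : s — V needs (t→e); Q needs nothing (atomic); neither fits.
X — combines: V : ((t→e)→(t→s)) takes X : (t→e) as argument, giving (t→s).

X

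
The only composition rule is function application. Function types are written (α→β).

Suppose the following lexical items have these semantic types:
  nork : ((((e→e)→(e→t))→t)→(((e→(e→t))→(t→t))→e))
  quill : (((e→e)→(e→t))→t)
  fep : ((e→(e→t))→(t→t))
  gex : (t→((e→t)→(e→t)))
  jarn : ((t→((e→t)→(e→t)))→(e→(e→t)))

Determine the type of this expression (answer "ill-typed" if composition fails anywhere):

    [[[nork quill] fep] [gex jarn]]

(e→t)

At [nork quill], nork : ((((e→e)→(e→t))→t)→(((e→(e→t))→(t→t))→e)) takes quill : (((e→e)→(e→t))→t), giving (((e→(e→t))→(t→t))→e).
At [[nork quill] fep], [nork quill] : (((e→(e→t))→(t→t))→e) takes fep : ((e→(e→t))→(t→t)), giving e.
At [gex jarn], jarn : ((t→((e→t)→(e→t)))→(e→(e→t))) takes gex : (t→((e→t)→(e→t))), giving (e→(e→t)).
At [[[nork quill] fep] [gex jarn]], [gex jarn] : (e→(e→t)) takes [[nork quill] fep] : e, giving (e→t).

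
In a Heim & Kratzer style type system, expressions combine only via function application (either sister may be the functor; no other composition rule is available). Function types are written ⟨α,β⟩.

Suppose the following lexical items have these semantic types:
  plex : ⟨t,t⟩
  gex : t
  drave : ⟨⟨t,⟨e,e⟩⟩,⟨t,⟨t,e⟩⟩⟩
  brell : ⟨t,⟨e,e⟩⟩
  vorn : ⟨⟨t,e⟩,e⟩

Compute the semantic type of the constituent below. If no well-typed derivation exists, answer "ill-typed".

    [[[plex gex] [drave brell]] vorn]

[plex gex]: plex is ⟨t,t⟩, gex is t; result t.
[drave brell]: drave is ⟨⟨t,⟨e,e⟩⟩,⟨t,⟨t,e⟩⟩⟩, brell is ⟨t,⟨e,e⟩⟩; result ⟨t,⟨t,e⟩⟩.
[[plex gex] [drave brell]]: [drave brell] is ⟨t,⟨t,e⟩⟩, [plex gex] is t; result ⟨t,e⟩.
[[[plex gex] [drave brell]] vorn]: vorn is ⟨⟨t,e⟩,e⟩, [[plex gex] [drave brell]] is ⟨t,e⟩; result e.

e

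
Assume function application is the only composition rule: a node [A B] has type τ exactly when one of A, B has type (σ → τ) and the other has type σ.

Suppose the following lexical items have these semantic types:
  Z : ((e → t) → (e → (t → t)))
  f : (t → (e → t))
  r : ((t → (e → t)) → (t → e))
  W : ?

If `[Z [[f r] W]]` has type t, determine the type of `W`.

((t → e) → (((e → t) → (e → (t → t))) → t))

[Z [[f r] W]] must have type t. The sister Z has type ((e → t) → (e → (t → t))); that is not a function onto t, so [[f r] W] must be the functor, of type (((e → t) → (e → (t → t))) → t).
[[f r] W] must have type (((e → t) → (e → (t → t))) → t). The sister [f r] has type (t → e); that is not a function onto (((e → t) → (e → (t → t))) → t), so W must be the functor, of type ((t → e) → (((e → t) → (e → (t → t))) → t)).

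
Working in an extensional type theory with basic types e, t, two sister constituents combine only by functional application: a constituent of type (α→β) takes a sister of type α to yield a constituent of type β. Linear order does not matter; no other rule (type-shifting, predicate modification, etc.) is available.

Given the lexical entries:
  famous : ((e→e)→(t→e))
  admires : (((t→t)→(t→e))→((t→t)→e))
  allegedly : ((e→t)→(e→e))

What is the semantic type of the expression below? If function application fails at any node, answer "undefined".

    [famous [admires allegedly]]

undefined

At [admires allegedly]: neither (((t→t)→(t→e))→((t→t)→e)) nor ((e→t)→(e→e)) can take the other as argument; the node is ill-typed.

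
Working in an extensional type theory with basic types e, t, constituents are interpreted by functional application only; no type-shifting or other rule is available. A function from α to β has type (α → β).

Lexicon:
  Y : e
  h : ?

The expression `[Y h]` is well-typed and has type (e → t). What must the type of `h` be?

For [Y h] to have type (e → t) with Y of type e, h must be the function: h : (e → (e → t)).

(e → (e → t))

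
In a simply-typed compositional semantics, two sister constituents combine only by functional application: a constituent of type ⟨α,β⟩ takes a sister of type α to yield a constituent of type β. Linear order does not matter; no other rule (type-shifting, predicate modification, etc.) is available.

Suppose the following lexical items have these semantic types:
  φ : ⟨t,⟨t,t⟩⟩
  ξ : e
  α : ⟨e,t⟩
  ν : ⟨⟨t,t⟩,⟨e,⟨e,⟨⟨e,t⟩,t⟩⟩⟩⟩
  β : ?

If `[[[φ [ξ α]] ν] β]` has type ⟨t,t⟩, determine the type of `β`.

⟨⟨e,⟨e,⟨⟨e,t⟩,t⟩⟩⟩,⟨t,t⟩⟩

At [[[φ [ξ α]] ν] β] (required: ⟨t,t⟩): [[φ [ξ α]] ν] is ⟨e,⟨e,⟨⟨e,t⟩,t⟩⟩⟩, which is not a function with range ⟨t,t⟩; hence β is the functor — type ⟨⟨e,⟨e,⟨⟨e,t⟩,t⟩⟩⟩,⟨t,t⟩⟩.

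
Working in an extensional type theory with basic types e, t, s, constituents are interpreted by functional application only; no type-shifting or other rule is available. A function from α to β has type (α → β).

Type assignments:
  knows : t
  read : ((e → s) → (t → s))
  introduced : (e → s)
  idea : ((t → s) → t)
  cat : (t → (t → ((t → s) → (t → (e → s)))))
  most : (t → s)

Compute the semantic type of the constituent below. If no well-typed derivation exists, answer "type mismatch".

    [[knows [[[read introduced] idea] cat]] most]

At [read introduced], read : ((e → s) → (t → s)) takes introduced : (e → s), giving (t → s).
At [[read introduced] idea], idea : ((t → s) → t) takes [read introduced] : (t → s), giving t.
At [[[read introduced] idea] cat], cat : (t → (t → ((t → s) → (t → (e → s))))) takes [[read introduced] idea] : t, giving (t → ((t → s) → (t → (e → s)))).
At [knows [[[read introduced] idea] cat]], [[[read introduced] idea] cat] : (t → ((t → s) → (t → (e → s)))) takes knows : t, giving ((t → s) → (t → (e → s))).
At [[knows [[[read introduced] idea] cat]] most], [knows [[[read introduced] idea] cat]] : ((t → s) → (t → (e → s))) takes most : (t → s), giving (t → (e → s)).

(t → (e → s))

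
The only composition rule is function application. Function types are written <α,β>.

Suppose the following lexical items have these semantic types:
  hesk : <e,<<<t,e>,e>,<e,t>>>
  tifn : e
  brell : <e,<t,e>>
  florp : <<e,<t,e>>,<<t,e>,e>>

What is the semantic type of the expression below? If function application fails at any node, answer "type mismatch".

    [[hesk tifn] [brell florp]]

[hesk tifn]: hesk is <e,<<<t,e>,e>,<e,t>>>, tifn is e; result <<<t,e>,e>,<e,t>>.
[brell florp]: florp is <<e,<t,e>>,<<t,e>,e>>, brell is <e,<t,e>>; result <<t,e>,e>.
[[hesk tifn] [brell florp]]: [hesk tifn] is <<<t,e>,e>,<e,t>>, [brell florp] is <<t,e>,e>; result <e,t>.

<e,t>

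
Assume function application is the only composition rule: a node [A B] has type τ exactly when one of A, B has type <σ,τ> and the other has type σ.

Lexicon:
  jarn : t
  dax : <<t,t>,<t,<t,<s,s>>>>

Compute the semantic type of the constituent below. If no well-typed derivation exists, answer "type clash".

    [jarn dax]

[jarn dax]: t and <<t,t>,<t,<t,<s,s>>>> cannot combine by function application — type clash.

type clash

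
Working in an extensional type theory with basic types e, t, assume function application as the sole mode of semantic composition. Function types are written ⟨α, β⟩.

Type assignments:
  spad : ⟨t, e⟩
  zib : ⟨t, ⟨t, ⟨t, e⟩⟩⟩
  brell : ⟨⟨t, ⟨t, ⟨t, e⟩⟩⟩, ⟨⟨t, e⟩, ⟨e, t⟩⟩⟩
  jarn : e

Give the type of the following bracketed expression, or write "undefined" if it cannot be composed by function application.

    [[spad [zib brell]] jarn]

t

[zib brell]: brell is ⟨⟨t, ⟨t, ⟨t, e⟩⟩⟩, ⟨⟨t, e⟩, ⟨e, t⟩⟩⟩, zib is ⟨t, ⟨t, ⟨t, e⟩⟩⟩; result ⟨⟨t, e⟩, ⟨e, t⟩⟩.
[spad [zib brell]]: [zib brell] is ⟨⟨t, e⟩, ⟨e, t⟩⟩, spad is ⟨t, e⟩; result ⟨e, t⟩.
[[spad [zib brell]] jarn]: [spad [zib brell]] is ⟨e, t⟩, jarn is e; result t.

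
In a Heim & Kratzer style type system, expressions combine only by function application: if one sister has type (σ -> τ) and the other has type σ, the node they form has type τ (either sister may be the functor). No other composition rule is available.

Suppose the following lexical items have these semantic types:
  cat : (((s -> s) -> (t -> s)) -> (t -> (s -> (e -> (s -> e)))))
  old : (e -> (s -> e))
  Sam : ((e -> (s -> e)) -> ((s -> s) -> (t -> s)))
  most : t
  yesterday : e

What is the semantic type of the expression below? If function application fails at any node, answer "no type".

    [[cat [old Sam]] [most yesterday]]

[old Sam] — Sam of type ((e -> (s -> e)) -> ((s -> s) -> (t -> s))) combines with old of type (e -> (s -> e)): type ((s -> s) -> (t -> s)).
[cat [old Sam]] — cat of type (((s -> s) -> (t -> s)) -> (t -> (s -> (e -> (s -> e))))) combines with [old Sam] of type ((s -> s) -> (t -> s)): type (t -> (s -> (e -> (s -> e)))).
[most yesterday]: t and e cannot combine by function application — type clash.

no type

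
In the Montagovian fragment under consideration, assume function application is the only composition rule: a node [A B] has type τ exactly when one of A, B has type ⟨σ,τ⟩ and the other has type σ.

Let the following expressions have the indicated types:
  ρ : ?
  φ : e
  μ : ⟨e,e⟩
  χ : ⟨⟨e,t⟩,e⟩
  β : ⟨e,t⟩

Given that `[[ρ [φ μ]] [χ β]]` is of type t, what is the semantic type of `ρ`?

⟨e,⟨e,t⟩⟩

For [[ρ [φ μ]] [χ β]] to have type t with [χ β] of type e, [ρ [φ μ]] must be the function: [ρ [φ μ]] : ⟨e,t⟩.
For [ρ [φ μ]] to have type ⟨e,t⟩ with [φ μ] of type e, ρ must be the function: ρ : ⟨e,⟨e,t⟩⟩.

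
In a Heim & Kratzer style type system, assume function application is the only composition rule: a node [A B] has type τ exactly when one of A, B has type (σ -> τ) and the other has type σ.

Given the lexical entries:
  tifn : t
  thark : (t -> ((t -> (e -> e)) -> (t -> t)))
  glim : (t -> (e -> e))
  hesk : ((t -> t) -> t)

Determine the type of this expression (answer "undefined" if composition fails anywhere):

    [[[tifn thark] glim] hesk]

t

At [tifn thark], thark : (t -> ((t -> (e -> e)) -> (t -> t))) takes tifn : t, giving ((t -> (e -> e)) -> (t -> t)).
At [[tifn thark] glim], [tifn thark] : ((t -> (e -> e)) -> (t -> t)) takes glim : (t -> (e -> e)), giving (t -> t).
At [[[tifn thark] glim] hesk], hesk : ((t -> t) -> t) takes [[tifn thark] glim] : (t -> t), giving t.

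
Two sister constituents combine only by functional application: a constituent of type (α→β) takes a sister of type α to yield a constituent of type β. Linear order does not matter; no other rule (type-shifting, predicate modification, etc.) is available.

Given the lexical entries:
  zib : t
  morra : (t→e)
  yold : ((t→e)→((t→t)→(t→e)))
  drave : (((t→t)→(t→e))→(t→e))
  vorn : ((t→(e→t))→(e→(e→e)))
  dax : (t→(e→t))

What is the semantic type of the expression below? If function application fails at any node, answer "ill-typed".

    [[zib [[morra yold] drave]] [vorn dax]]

(e→e)

At [morra yold], yold : ((t→e)→((t→t)→(t→e))) takes morra : (t→e), giving ((t→t)→(t→e)).
At [[morra yold] drave], drave : (((t→t)→(t→e))→(t→e)) takes [morra yold] : ((t→t)→(t→e)), giving (t→e).
At [zib [[morra yold] drave]], [[morra yold] drave] : (t→e) takes zib : t, giving e.
At [vorn dax], vorn : ((t→(e→t))→(e→(e→e))) takes dax : (t→(e→t)), giving (e→(e→e)).
At [[zib [[morra yold] drave]] [vorn dax]], [vorn dax] : (e→(e→e)) takes [zib [[morra yold] drave]] : e, giving (e→e).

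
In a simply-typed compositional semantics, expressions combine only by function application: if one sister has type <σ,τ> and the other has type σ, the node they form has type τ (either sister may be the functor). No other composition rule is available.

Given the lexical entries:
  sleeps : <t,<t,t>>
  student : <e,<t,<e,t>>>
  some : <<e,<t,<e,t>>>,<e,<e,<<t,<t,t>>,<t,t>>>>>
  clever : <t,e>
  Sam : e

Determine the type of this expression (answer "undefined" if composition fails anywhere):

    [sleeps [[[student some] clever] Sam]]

[student some] — some of type <<e,<t,<e,t>>>,<e,<e,<<t,<t,t>>,<t,t>>>>> combines with student of type <e,<t,<e,t>>>: type <e,<e,<<t,<t,t>>,<t,t>>>>.
[[student some] clever]: <e,<e,<<t,<t,t>>,<t,t>>>> and <t,e> cannot combine by function application — type clash.

undefined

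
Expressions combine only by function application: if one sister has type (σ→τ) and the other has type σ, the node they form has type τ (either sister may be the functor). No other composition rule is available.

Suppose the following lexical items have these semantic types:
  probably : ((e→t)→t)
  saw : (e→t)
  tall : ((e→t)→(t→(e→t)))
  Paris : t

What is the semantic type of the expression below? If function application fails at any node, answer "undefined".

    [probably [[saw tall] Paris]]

At [saw tall], tall : ((e→t)→(t→(e→t))) takes saw : (e→t), giving (t→(e→t)).
At [[saw tall] Paris], [saw tall] : (t→(e→t)) takes Paris : t, giving (e→t).
At [probably [[saw tall] Paris]], probably : ((e→t)→t) takes [[saw tall] Paris] : (e→t), giving t.

t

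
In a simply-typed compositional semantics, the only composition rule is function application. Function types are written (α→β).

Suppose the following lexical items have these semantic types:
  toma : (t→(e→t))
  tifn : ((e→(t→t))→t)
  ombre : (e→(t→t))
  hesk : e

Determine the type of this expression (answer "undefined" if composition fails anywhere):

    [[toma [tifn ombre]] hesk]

t

[tifn ombre] — tifn of type ((e→(t→t))→t) combines with ombre of type (e→(t→t)): type t.
[toma [tifn ombre]] — toma of type (t→(e→t)) combines with [tifn ombre] of type t: type (e→t).
[[toma [tifn ombre]] hesk] — [toma [tifn ombre]] of type (e→t) combines with hesk of type e: type t.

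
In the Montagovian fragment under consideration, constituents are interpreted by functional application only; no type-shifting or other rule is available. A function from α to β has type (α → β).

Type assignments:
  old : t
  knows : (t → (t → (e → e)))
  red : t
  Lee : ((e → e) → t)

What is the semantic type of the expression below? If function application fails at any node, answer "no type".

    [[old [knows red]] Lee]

t

At [knows red], knows : (t → (t → (e → e))) takes red : t, giving (t → (e → e)).
At [old [knows red]], [knows red] : (t → (e → e)) takes old : t, giving (e → e).
At [[old [knows red]] Lee], Lee : ((e → e) → t) takes [old [knows red]] : (e → e), giving t.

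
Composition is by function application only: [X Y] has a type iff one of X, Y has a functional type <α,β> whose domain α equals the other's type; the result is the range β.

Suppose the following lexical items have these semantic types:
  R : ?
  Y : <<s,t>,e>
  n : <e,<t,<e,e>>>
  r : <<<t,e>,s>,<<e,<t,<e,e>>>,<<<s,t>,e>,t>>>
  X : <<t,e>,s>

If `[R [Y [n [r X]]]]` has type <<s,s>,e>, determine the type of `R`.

<t,<<s,s>,e>>

At [R [Y [n [r X]]]] (required: <<s,s>,e>): [Y [n [r X]]] is t, which is not a function with range <<s,s>,e>; hence R is the functor — type <t,<<s,s>,e>>.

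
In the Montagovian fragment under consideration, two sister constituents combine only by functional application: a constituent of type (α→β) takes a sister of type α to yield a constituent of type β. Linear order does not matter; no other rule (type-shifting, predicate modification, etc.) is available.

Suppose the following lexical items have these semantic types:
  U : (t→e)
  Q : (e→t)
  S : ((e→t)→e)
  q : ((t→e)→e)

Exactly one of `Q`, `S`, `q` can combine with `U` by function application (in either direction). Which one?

q

Q : (e→t) — no; U wants t, and Q wants e.
S : ((e→t)→e) — no; U wants t, and S wants (e→t).
q — combines: q : ((t→e)→e) takes U : (t→e) as argument, giving e.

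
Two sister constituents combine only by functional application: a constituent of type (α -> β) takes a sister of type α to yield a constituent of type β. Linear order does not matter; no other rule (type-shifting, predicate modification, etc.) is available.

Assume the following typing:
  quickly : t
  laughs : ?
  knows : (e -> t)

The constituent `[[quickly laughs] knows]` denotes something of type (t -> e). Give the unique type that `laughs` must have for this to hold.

[[quickly laughs] knows] is required to be (t -> e). knows : (e -> t) cannot yield (t -> e) as functor, so [quickly laughs] : ((e -> t) -> (t -> e)).
[quickly laughs] is required to be ((e -> t) -> (t -> e)). quickly : t cannot yield ((e -> t) -> (t -> e)) as functor, so laughs : (t -> ((e -> t) -> (t -> e))).

(t -> ((e -> t) -> (t -> e)))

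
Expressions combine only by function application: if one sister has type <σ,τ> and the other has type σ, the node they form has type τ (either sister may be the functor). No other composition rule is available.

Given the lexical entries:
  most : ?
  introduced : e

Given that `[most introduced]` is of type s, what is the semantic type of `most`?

[most introduced] is required to be s. introduced : e cannot yield s as functor, so most : <e,s>.

<e,s>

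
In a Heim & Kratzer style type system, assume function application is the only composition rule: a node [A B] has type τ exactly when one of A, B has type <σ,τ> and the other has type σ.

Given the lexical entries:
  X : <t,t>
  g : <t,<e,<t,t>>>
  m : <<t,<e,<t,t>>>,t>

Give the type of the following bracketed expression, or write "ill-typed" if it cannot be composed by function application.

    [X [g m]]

[g m] — m of type <<t,<e,<t,t>>>,t> combines with g of type <t,<e,<t,t>>>: type t.
[X [g m]] — X of type <t,t> combines with [g m] of type t: type t.

t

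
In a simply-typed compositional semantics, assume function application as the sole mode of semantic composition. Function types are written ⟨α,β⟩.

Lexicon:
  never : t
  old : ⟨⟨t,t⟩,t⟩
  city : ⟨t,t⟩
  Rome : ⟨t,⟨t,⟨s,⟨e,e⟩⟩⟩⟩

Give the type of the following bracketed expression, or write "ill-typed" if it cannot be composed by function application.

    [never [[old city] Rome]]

⟨s,⟨e,e⟩⟩

[old city] — old of type ⟨⟨t,t⟩,t⟩ combines with city of type ⟨t,t⟩: type t.
[[old city] Rome] — Rome of type ⟨t,⟨t,⟨s,⟨e,e⟩⟩⟩⟩ combines with [old city] of type t: type ⟨t,⟨s,⟨e,e⟩⟩⟩.
[never [[old city] Rome]] — [[old city] Rome] of type ⟨t,⟨s,⟨e,e⟩⟩⟩ combines with never of type t: type ⟨s,⟨e,e⟩⟩.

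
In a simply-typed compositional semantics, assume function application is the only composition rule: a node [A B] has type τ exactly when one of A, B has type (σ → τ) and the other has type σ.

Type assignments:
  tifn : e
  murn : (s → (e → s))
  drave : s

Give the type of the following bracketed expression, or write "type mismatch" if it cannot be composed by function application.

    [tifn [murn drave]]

s

[murn drave]: murn is (s → (e → s)), drave is s; result (e → s).
[tifn [murn drave]]: [murn drave] is (e → s), tifn is e; result s.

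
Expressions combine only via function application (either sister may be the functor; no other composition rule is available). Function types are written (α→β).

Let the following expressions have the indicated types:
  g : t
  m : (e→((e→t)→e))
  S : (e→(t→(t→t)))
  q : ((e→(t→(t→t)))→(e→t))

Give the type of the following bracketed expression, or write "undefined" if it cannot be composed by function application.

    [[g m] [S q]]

At [g m]: neither t nor (e→((e→t)→e)) can take the other as argument; the node is ill-typed.

undefined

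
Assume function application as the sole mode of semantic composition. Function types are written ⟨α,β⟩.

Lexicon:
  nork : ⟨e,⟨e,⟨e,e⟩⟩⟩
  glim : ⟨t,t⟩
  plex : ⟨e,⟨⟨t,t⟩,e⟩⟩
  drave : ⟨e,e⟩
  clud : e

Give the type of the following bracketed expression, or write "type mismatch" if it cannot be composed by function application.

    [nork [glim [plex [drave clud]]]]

⟨e,⟨e,e⟩⟩

[drave clud]: ⟨e,e⟩ applied to e yields e.
[plex [drave clud]]: ⟨e,⟨⟨t,t⟩,e⟩⟩ applied to e yields ⟨⟨t,t⟩,e⟩.
[glim [plex [drave clud]]]: ⟨⟨t,t⟩,e⟩ applied to ⟨t,t⟩ yields e.
[nork [glim [plex [drave clud]]]]: ⟨e,⟨e,⟨e,e⟩⟩⟩ applied to e yields ⟨e,⟨e,e⟩⟩.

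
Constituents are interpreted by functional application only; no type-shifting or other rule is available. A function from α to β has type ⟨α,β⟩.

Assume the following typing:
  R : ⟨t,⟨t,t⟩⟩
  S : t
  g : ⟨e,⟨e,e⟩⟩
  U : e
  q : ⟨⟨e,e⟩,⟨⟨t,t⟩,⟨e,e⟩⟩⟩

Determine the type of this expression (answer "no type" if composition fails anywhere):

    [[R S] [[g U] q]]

⟨e,e⟩

[R S]: functor R : ⟨t,⟨t,t⟩⟩, argument S : t; result ⟨t,t⟩.
[g U]: functor g : ⟨e,⟨e,e⟩⟩, argument U : e; result ⟨e,e⟩.
[[g U] q]: functor q : ⟨⟨e,e⟩,⟨⟨t,t⟩,⟨e,e⟩⟩⟩, argument [g U] : ⟨e,e⟩; result ⟨⟨t,t⟩,⟨e,e⟩⟩.
[[R S] [[g U] q]]: functor [[g U] q] : ⟨⟨t,t⟩,⟨e,e⟩⟩, argument [R S] : ⟨t,t⟩; result ⟨e,e⟩.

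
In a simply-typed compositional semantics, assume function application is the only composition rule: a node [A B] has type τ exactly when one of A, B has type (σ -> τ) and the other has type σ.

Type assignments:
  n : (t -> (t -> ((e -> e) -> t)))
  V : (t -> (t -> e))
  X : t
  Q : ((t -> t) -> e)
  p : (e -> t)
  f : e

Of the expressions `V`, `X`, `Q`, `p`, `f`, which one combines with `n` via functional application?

V : (t -> (t -> e)) — neither side's domain matches the other.
X — combines: n : (t -> (t -> ((e -> e) -> t))) takes X : t as argument, giving (t -> ((e -> e) -> t)).
Q : ((t -> t) -> e) — neither side's domain matches the other.
p : (e -> t) — neither side's domain matches the other.
f : e — neither side's domain matches the other.

X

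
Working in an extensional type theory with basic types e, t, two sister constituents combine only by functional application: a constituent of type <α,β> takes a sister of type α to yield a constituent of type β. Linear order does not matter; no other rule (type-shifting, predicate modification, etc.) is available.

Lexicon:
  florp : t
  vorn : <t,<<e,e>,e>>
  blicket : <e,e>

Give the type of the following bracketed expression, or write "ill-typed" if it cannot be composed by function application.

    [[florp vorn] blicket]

e

[florp vorn]: functor vorn : <t,<<e,e>,e>>, argument florp : t; result <<e,e>,e>.
[[florp vorn] blicket]: functor [florp vorn] : <<e,e>,e>, argument blicket : <e,e>; result e.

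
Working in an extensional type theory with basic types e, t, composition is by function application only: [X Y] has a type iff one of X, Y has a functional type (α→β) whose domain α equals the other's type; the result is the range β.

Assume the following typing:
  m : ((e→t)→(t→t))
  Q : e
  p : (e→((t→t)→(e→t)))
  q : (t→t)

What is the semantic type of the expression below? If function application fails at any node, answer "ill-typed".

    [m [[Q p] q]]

(t→t)

At [Q p], p : (e→((t→t)→(e→t))) takes Q : e, giving ((t→t)→(e→t)).
At [[Q p] q], [Q p] : ((t→t)→(e→t)) takes q : (t→t), giving (e→t).
At [m [[Q p] q]], m : ((e→t)→(t→t)) takes [[Q p] q] : (e→t), giving (t→t).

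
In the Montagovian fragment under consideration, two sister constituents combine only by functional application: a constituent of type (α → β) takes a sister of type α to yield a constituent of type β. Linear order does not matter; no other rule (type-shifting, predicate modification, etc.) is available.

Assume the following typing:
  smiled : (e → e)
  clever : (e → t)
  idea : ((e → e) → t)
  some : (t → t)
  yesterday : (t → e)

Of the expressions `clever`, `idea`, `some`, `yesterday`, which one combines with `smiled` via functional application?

clever : (e → t) — neither side's domain matches the other.
idea — combines: idea : ((e → e) → t) takes smiled : (e → e) as argument, giving t.
some : (t → t) — neither side's domain matches the other.
yesterday : (t → e) — neither side's domain matches the other.

idea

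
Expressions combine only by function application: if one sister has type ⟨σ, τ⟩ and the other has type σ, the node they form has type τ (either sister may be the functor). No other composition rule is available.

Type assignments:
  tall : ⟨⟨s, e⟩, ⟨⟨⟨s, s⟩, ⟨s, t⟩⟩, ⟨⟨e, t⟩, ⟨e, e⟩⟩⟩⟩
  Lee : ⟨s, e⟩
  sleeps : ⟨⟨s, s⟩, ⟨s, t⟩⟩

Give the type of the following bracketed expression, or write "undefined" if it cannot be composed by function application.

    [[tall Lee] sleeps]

⟨⟨e, t⟩, ⟨e, e⟩⟩

[tall Lee]: functor tall : ⟨⟨s, e⟩, ⟨⟨⟨s, s⟩, ⟨s, t⟩⟩, ⟨⟨e, t⟩, ⟨e, e⟩⟩⟩⟩, argument Lee : ⟨s, e⟩; result ⟨⟨⟨s, s⟩, ⟨s, t⟩⟩, ⟨⟨e, t⟩, ⟨e, e⟩⟩⟩.
[[tall Lee] sleeps]: functor [tall Lee] : ⟨⟨⟨s, s⟩, ⟨s, t⟩⟩, ⟨⟨e, t⟩, ⟨e, e⟩⟩⟩, argument sleeps : ⟨⟨s, s⟩, ⟨s, t⟩⟩; result ⟨⟨e, t⟩, ⟨e, e⟩⟩.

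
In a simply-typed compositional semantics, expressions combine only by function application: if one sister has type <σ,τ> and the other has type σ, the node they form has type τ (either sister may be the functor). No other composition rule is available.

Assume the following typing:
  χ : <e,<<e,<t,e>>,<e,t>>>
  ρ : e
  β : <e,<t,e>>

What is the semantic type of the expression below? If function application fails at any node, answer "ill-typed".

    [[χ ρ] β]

<e,t>

[χ ρ] — χ of type <e,<<e,<t,e>>,<e,t>>> combines with ρ of type e: type <<e,<t,e>>,<e,t>>.
[[χ ρ] β] — [χ ρ] of type <<e,<t,e>>,<e,t>> combines with β of type <e,<t,e>>: type <e,t>.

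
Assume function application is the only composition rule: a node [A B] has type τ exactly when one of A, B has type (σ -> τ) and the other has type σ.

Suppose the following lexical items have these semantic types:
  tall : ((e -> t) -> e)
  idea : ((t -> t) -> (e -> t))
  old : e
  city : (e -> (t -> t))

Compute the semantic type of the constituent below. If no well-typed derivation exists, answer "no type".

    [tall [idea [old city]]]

e

At [old city], city : (e -> (t -> t)) takes old : e, giving (t -> t).
At [idea [old city]], idea : ((t -> t) -> (e -> t)) takes [old city] : (t -> t), giving (e -> t).
At [tall [idea [old city]]], tall : ((e -> t) -> e) takes [idea [old city]] : (e -> t), giving e.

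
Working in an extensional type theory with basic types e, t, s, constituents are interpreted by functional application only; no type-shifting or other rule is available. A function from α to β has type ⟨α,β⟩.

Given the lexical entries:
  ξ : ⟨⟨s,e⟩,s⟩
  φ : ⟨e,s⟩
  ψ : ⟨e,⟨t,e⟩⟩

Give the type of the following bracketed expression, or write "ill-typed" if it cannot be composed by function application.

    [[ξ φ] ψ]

ill-typed

[ξ φ]: ⟨⟨s,e⟩,s⟩ with ⟨e,s⟩ — neither is a function whose domain matches the other; composition fails here.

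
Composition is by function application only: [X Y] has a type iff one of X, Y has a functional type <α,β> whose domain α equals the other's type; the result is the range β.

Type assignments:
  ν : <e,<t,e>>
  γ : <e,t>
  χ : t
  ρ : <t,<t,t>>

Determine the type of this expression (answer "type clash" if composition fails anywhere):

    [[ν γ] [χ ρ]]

type clash

At [ν γ]: neither <e,<t,e>> nor <e,t> can take the other as argument; the node is ill-typed.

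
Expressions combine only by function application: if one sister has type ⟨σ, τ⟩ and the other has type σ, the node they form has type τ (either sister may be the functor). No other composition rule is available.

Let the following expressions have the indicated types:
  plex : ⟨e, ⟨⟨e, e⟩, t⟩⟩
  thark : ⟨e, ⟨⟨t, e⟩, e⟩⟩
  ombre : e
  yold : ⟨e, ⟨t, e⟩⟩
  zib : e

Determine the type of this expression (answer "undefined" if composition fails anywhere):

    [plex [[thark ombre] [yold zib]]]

[thark ombre] — thark of type ⟨e, ⟨⟨t, e⟩, e⟩⟩ combines with ombre of type e: type ⟨⟨t, e⟩, e⟩.
[yold zib] — yold of type ⟨e, ⟨t, e⟩⟩ combines with zib of type e: type ⟨t, e⟩.
[[thark ombre] [yold zib]] — [thark ombre] of type ⟨⟨t, e⟩, e⟩ combines with [yold zib] of type ⟨t, e⟩: type e.
[plex [[thark ombre] [yold zib]]] — plex of type ⟨e, ⟨⟨e, e⟩, t⟩⟩ combines with [[thark ombre] [yold zib]] of type e: type ⟨⟨e, e⟩, t⟩.

⟨⟨e, e⟩, t⟩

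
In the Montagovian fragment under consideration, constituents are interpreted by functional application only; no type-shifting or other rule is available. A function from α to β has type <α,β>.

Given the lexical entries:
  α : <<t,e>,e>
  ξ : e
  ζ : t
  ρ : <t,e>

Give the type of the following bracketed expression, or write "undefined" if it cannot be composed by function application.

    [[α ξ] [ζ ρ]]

[α ξ]: <<t,e>,e> and e cannot combine by function application — type clash.

undefined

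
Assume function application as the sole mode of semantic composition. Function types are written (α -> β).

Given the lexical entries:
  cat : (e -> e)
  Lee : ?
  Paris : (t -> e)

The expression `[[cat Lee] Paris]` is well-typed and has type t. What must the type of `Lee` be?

((e -> e) -> ((t -> e) -> t))

[[cat Lee] Paris] must have type t. The sister Paris has type (t -> e); that is not a function onto t, so [cat Lee] must be the functor, of type ((t -> e) -> t).
[cat Lee] must have type ((t -> e) -> t). The sister cat has type (e -> e); that is not a function onto ((t -> e) -> t), so Lee must be the functor, of type ((e -> e) -> ((t -> e) -> t)).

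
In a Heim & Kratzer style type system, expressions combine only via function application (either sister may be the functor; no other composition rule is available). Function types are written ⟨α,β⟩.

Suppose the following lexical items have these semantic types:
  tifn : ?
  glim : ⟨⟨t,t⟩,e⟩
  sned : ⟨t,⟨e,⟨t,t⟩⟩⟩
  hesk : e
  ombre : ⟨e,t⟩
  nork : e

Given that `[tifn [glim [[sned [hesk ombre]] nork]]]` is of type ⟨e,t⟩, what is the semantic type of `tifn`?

⟨e,⟨e,t⟩⟩

For [tifn [glim [[sned [hesk ombre]] nork]]] to have type ⟨e,t⟩ with [glim [[sned [hesk ombre]] nork]] of type e, tifn must be the function: tifn : ⟨e,⟨e,t⟩⟩.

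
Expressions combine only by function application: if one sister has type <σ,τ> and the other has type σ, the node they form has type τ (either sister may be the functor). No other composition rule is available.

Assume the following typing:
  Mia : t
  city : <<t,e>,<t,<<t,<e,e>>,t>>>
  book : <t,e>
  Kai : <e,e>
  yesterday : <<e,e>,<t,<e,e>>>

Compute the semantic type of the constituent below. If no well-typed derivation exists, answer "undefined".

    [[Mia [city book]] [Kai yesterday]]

[city book] — city of type <<t,e>,<t,<<t,<e,e>>,t>>> combines with book of type <t,e>: type <t,<<t,<e,e>>,t>>.
[Mia [city book]] — [city book] of type <t,<<t,<e,e>>,t>> combines with Mia of type t: type <<t,<e,e>>,t>.
[Kai yesterday] — yesterday of type <<e,e>,<t,<e,e>>> combines with Kai of type <e,e>: type <t,<e,e>>.
[[Mia [city book]] [Kai yesterday]] — [Mia [city book]] of type <<t,<e,e>>,t> combines with [Kai yesterday] of type <t,<e,e>>: type t.

t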